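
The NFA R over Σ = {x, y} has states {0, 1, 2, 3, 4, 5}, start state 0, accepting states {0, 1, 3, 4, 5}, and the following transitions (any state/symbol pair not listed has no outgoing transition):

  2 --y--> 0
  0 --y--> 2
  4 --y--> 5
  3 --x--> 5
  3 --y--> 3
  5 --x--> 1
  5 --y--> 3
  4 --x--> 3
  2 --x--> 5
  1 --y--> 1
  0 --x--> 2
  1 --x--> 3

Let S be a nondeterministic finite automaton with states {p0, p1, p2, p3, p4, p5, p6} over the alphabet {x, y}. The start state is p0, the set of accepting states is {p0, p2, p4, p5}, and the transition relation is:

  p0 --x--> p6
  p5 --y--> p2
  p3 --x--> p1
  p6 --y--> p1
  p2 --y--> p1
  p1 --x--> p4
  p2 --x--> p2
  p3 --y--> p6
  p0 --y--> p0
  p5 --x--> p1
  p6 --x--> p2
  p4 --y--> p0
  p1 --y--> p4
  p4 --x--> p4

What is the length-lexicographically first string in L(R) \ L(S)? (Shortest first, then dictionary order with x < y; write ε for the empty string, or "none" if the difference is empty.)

The string xy is accepted by R but not by S.
No shorter string lies in the difference, and xy is the lexicographically first length-2 string in L(R) \ L(S).

xy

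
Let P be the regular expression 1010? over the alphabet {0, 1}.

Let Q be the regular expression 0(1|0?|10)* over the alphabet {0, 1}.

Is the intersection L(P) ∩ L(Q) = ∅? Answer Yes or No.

Converting the expression P to a DFA (subset construction, then merging equivalent states) gives the minimal DFA with states {p0, p1, p2, p3, p4, p5}, start state p0, accepting states {p4, p5} and transitions p0: 0→p1, 1→p2; p1: 0→p1, 1→p1; p2: 0→p3, 1→p1; p3: 0→p1, 1→p4; p4: 0→p5, 1→p1; p5: 0→p1, 1→p1.
Converting the expression Q to a DFA (subset construction, then merging equivalent states) gives the minimal DFA with states {q0, q1, q2}, start state q0, accepting states {q1} and transitions q0: 0→q1, 1→q2; q1: 0→q1, 1→q1; q2: 0→q2, 1→q2.
Exploring the product automaton P × Q from the start pair (p0, q0), following both machines on each input symbol, reaches 7 state pairs: (p0, q0), (p1, q1), (p2, q2), (p3, q2), (p1, q2), (p4, q2), (p5, q2).
P accepts in {p4, p5} and Q accepts in {q1}; no reachable pair has both components accepting, so no string drives both machines to acceptance simultaneously and L(P) ∩ L(Q) = ∅.
So no string is accepted by both, and the intersection is empty.

Yes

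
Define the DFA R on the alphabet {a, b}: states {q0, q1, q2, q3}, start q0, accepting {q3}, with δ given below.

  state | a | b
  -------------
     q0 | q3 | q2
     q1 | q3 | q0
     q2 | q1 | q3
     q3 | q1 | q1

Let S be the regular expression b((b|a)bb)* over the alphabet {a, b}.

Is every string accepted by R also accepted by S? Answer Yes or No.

The string a is in L(R) but not in L(S).
So L(R) ⊄ L(S).

No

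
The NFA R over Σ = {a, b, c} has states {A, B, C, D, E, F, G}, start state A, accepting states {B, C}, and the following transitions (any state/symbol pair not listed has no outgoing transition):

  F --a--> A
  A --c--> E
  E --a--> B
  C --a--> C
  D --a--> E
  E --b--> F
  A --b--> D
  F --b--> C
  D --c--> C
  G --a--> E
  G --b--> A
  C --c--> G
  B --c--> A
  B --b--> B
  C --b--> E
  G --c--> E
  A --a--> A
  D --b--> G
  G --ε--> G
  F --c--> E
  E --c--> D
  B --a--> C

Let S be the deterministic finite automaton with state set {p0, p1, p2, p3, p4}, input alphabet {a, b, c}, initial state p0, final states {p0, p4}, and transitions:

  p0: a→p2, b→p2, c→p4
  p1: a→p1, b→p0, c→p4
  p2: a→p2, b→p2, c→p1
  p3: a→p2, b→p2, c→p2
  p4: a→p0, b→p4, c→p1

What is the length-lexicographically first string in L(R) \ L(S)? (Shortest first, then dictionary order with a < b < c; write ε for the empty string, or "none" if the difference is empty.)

The string bc is accepted by R but not by S.
No shorter string lies in the difference, and bc is the lexicographically first length-2 string in L(R) \ L(S).

bc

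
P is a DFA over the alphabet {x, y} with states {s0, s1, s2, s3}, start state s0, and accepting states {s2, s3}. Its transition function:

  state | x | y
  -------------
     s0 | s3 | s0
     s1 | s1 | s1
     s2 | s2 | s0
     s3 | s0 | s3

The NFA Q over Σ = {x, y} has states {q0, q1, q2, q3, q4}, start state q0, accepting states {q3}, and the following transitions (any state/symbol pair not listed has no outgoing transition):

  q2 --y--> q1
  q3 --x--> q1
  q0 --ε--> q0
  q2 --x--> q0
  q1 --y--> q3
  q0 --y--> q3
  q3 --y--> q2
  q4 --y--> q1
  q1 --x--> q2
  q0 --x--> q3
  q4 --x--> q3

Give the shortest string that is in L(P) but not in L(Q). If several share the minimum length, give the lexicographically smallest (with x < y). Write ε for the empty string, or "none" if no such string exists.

xy

The string xy is accepted by P but not by Q.
No shorter string lies in the difference, and xy is the lexicographically first length-2 string in L(P) \ L(Q).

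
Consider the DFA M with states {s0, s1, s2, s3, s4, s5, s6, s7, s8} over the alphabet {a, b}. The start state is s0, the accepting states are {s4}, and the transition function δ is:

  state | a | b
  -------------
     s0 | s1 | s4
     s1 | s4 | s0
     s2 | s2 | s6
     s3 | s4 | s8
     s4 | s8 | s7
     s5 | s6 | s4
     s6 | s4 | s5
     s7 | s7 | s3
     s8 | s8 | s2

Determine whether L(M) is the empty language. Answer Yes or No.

No

The string b is accepted: the run s0 → s4 ends in the accepting state s4.
Since at least one string is accepted, L(M) is not empty.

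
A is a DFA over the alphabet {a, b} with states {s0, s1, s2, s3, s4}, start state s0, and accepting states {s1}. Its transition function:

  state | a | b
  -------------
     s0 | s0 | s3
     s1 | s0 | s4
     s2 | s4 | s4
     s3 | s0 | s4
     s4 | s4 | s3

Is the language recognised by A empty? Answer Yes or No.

The states reachable from the start state are {s0, s3, s4}.
None of the accepting states {s1} is reachable, so no string is accepted and L(A) = ∅.

Yes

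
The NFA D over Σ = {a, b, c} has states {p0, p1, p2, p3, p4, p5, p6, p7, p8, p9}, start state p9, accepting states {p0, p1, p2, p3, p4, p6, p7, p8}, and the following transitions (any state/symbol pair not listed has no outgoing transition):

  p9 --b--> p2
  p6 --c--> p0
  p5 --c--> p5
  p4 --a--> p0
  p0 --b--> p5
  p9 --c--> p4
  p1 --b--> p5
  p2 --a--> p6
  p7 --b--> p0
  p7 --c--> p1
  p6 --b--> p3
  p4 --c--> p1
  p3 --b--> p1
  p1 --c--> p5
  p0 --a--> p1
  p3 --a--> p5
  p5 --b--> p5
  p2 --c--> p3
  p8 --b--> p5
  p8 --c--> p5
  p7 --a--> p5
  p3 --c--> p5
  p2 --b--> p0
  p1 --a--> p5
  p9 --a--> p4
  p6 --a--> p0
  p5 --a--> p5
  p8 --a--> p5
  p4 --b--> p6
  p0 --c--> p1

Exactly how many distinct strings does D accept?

43

The useful subgraph on states {p0, p1, p2, p3, p4, p6, p9} is acyclic, so L(D) is finite; the longest accepting path visits 5 useful states, giving maximum string length 4.
Counting accepting paths from p9 by length: 3 of length 1, 9 of length 2, 16 of length 3, 15 of length 4. Total 43.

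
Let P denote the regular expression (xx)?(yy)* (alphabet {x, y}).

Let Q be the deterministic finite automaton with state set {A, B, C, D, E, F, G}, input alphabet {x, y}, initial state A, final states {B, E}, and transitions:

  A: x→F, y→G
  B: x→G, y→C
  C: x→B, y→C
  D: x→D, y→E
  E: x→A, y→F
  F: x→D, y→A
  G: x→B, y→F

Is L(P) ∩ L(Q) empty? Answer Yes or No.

Yes

Converting the expression P to a DFA (subset construction, then merging equivalent states) gives the minimal DFA with states {p0, p1, p2, p3, p4}, start state p0, accepting states {p0, p3} and transitions p0: x→p1, y→p2; p1: x→p3, y→p4; p2: x→p4, y→p3; p3: x→p4, y→p2; p4: x→p4, y→p4.
Exploring the product automaton P × Q from the start pair (p0, A), following both machines on each input symbol, reaches 17 state pairs: (p0, A), (p1, F), (p2, G), (p3, D), (p4, A), (p4, B), (p3, F), (p4, D), (p2, E), (p4, F), (p4, G), (p4, C), (p2, A), (p4, E), (p3, G), (p2, F), (p3, A).
P accepts in {p0, p3} and Q accepts in {B, E}; no reachable pair has both components accepting, so no string drives both machines to acceptance simultaneously and L(P) ∩ L(Q) = ∅.
So no string is accepted by both, and the intersection is empty.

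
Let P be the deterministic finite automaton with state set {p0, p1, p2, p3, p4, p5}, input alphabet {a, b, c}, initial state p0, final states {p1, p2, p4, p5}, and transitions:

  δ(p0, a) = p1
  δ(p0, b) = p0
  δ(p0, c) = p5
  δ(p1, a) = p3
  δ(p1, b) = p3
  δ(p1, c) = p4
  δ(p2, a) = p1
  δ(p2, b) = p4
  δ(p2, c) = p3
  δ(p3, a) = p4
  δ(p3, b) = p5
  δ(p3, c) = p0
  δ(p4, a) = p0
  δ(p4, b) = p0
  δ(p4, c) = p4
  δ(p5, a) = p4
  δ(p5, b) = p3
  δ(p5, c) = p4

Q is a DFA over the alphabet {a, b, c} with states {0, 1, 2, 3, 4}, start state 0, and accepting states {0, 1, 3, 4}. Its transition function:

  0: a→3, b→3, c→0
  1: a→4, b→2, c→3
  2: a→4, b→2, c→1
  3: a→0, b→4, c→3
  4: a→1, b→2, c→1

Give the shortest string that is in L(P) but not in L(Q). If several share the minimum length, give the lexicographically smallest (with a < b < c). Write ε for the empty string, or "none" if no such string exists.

abb

The string abb is accepted by P but not by Q.
No shorter string lies in the difference, and abb is the lexicographically first length-3 string in L(P) \ L(Q).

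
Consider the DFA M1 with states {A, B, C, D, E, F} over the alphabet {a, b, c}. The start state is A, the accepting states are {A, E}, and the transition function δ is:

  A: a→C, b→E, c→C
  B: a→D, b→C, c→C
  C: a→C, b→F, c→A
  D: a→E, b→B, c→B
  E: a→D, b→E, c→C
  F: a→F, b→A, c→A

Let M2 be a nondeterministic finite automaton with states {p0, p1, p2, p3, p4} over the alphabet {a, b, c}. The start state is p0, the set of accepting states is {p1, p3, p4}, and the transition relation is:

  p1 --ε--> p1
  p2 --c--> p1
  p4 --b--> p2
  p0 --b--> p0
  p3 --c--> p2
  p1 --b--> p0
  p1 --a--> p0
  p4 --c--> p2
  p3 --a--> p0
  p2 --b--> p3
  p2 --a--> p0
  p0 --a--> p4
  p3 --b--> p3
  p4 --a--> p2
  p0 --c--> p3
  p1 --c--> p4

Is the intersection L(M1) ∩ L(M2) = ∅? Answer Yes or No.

No

The string aac is accepted by both M1 and M2.
Hence L(M1) ∩ L(M2) ≠ ∅.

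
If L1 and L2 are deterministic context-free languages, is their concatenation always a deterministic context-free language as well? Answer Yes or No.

Take L₁ = {ε, c} (finite, hence regular and DCFL) and L₂ = {c aⁿbⁿ : n≥0} ∪ {cc aⁿb²ⁿ : n≥0} (a DCFL: the number of leading c's tells the DPDA whether to pop one stack symbol per b or per two b's). Then L₁L₂ ∩ cca⁺b* = {cc aⁿbⁿ : n≥1} ∪ {cc aⁿb²ⁿ : n≥1}. If L₁L₂ were a DCFL, so would be this intersection with a regular set, and a DPDA for it started from its configuration after reading cc would accept {aⁿbⁿ : n≥1} ∪ {aⁿb²ⁿ : n≥1}, which no deterministic PDA accepts (a DPDA for it would have a single run on aⁿb²ⁿ, accepting after the prefix aⁿbⁿ and accepting again after n more b's; an ordinary PDA that simulates it on a's and b's and, at any moment when it is accepting, may switch to reading only a fresh letter d while feeding each d to the simulation as a b, would accept aⁱbʲdᵏ (k≥1) exactly when both aⁱbʲ and aⁱbʲ⁺ᵏ are in the language, i.e. its language intersected with the regular set a*b*d⁺ would be exactly {aⁿbⁿdⁿ : n≥1} — impossible, since context-free languages are closed under intersection with regular sets and {aⁿbⁿdⁿ} is not context-free). Hence L₁L₂ is not a DCFL.

No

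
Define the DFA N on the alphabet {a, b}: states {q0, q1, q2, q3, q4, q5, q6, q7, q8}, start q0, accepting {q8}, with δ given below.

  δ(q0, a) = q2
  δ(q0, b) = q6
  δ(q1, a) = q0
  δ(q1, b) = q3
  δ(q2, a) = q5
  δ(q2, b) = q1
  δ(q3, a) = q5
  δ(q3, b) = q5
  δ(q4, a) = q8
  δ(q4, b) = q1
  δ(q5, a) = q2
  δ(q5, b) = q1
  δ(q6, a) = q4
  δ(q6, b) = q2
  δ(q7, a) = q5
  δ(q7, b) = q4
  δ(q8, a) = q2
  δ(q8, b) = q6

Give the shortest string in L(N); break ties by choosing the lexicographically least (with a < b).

A breadth-first search from q0 reaches an accepting state first via the path q0 → q6 → q4 → q8 on input baa.
No string of length < 3 is accepted (BFS exhausts all shorter strings without reaching an accepting state), and baa is the lexicographically least accepting string of length 3.

baa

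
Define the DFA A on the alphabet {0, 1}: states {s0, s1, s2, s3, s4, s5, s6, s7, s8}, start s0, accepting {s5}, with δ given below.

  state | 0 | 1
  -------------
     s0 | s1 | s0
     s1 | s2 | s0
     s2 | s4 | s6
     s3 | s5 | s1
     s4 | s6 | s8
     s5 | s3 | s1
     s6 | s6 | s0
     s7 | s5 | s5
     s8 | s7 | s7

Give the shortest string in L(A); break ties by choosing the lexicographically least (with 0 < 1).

A breadth-first search from s0 reaches an accepting state first via the path s0 → s1 → s2 → s4 → s8 → s7 → s5 on input 000100.
No string of length < 6 is accepted (BFS exhausts all shorter strings without reaching an accepting state), and 000100 is the lexicographically least accepting string of length 6.

000100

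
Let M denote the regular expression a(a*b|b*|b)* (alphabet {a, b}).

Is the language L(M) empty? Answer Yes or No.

No

The string a matches the expression, so it belongs to L(M).
Since L(M) contains at least one string, it is not empty.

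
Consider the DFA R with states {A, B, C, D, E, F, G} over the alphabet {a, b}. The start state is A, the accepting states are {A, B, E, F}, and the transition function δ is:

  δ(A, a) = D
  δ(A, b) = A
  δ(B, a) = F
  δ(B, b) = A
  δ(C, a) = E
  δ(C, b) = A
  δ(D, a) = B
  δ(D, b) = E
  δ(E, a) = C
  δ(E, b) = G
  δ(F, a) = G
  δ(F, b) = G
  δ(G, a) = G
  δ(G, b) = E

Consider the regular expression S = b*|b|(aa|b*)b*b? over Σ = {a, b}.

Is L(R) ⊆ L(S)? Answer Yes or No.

No

The string ab is in L(R) but not in L(S).
So L(R) ⊄ L(S).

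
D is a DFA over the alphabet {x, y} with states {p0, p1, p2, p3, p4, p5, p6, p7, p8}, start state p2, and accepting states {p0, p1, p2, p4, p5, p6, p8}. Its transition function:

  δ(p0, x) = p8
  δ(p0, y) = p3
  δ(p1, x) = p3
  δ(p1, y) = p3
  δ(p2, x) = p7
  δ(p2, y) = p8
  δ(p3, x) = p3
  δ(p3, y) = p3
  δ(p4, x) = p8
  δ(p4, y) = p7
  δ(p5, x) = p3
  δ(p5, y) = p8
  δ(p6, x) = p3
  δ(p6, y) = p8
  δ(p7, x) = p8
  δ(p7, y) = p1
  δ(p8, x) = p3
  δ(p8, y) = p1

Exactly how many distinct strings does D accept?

6

The useful subgraph on states {p1, p2, p7, p8} is acyclic, so L(D) is finite; the longest accepting path visits 4 useful states, giving maximum string length 3.
Counting accepting paths from p2 by length: 1 of length 0, 1 of length 1, 3 of length 2, 1 of length 3. Total 6.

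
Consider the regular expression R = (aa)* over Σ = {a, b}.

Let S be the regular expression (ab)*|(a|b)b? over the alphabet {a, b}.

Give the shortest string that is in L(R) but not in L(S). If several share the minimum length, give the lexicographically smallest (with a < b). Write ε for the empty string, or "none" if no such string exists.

aa

The string aa is accepted by R but not by S.
No shorter string lies in the difference, and aa is the lexicographically first length-2 string in L(R) \ L(S).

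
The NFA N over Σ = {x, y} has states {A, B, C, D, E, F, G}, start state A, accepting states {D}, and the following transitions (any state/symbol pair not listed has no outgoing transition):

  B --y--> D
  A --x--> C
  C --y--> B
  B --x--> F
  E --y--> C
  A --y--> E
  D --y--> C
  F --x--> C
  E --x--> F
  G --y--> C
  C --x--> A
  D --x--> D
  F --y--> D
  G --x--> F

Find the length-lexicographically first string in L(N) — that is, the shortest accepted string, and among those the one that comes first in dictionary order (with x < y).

A breadth-first search from A reaches an accepting state first via the path A → C → B → D on input xyy.
No string of length < 3 is accepted (BFS exhausts all shorter strings without reaching an accepting state), and xyy is the lexicographically least accepting string of length 3.

xyy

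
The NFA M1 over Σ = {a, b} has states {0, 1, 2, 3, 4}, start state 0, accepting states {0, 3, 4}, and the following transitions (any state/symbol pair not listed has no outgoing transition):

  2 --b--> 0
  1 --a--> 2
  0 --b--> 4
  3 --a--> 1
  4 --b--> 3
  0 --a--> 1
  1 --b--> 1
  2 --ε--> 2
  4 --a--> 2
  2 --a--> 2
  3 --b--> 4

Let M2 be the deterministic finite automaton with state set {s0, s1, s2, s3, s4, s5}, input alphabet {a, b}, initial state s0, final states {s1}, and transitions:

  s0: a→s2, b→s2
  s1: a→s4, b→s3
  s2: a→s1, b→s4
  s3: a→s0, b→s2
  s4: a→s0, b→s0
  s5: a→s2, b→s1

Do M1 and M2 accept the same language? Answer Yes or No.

The empty string ε is accepted by M1 but rejected by M2.
So L(M1) ≠ L(M2).

No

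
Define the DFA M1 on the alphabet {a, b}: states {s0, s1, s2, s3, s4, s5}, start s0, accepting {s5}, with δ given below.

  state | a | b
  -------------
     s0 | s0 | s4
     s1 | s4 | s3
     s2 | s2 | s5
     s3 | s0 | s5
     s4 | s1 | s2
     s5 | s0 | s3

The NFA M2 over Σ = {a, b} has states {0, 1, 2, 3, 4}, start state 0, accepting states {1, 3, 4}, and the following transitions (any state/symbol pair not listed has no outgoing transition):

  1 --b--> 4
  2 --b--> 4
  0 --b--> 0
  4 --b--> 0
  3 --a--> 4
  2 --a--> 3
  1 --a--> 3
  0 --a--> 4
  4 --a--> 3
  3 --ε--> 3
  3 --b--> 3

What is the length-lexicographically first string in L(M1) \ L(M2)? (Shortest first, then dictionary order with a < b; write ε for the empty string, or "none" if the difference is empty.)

bbb

The string bbb is accepted by M1 but not by M2.
No shorter string lies in the difference, and bbb is the lexicographically first length-3 string in L(M1) \ L(M2).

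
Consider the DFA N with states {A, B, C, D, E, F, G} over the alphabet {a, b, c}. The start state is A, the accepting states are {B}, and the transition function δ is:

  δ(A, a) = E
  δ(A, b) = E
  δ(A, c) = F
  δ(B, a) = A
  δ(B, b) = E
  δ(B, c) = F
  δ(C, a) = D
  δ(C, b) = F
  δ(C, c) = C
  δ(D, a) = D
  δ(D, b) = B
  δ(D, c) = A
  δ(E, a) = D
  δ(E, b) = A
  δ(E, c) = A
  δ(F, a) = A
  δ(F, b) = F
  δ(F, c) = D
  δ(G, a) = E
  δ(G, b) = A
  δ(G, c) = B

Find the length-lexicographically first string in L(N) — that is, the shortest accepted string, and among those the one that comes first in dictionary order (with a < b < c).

A breadth-first search from A reaches an accepting state first via the path A → E → D → B on input aab.
No string of length < 3 is accepted (BFS exhausts all shorter strings without reaching an accepting state), and aab is the lexicographically least accepting string of length 3.

aab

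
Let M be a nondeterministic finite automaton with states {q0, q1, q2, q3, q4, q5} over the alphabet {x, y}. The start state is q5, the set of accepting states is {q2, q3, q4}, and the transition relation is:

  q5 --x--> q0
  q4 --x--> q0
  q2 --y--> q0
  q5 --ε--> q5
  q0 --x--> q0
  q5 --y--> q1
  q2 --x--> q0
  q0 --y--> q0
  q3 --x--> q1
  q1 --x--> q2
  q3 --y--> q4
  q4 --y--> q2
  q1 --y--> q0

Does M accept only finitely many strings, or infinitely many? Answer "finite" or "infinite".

finite

The useful states (reachable from q5 and able to reach an accepting state) are {q1, q2, q5}.
Restricted to these states the transition graph has no cycle, so every accepting path has bounded length and L is finite.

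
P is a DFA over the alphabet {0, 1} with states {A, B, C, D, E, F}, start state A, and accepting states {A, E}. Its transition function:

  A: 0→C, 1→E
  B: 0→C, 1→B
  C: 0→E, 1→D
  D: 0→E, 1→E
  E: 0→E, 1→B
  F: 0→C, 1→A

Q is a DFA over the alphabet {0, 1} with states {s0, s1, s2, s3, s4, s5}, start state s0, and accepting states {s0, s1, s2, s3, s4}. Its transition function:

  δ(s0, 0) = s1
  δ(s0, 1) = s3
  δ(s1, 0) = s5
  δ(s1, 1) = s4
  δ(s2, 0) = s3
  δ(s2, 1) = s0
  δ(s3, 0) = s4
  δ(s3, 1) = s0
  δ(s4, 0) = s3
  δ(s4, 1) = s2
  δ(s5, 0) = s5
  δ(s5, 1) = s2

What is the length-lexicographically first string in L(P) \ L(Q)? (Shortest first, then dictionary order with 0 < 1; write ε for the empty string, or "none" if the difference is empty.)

The string 00 is accepted by P but not by Q.
No shorter string lies in the difference, and 00 is the lexicographically first length-2 string in L(P) \ L(Q).

00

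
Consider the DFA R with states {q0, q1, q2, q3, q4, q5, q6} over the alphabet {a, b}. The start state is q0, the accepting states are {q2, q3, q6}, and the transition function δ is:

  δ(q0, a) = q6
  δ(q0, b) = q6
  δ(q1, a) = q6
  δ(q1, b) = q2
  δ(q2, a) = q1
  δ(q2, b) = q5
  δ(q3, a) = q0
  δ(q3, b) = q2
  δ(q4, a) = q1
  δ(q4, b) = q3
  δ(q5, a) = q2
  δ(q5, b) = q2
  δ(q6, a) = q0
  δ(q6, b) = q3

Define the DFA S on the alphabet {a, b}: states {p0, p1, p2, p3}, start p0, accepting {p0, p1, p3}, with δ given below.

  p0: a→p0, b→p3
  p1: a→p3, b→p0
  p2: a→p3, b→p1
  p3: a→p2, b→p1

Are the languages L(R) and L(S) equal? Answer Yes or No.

No

The string bbaa is accepted by R but rejected by S.
So L(R) ≠ L(S).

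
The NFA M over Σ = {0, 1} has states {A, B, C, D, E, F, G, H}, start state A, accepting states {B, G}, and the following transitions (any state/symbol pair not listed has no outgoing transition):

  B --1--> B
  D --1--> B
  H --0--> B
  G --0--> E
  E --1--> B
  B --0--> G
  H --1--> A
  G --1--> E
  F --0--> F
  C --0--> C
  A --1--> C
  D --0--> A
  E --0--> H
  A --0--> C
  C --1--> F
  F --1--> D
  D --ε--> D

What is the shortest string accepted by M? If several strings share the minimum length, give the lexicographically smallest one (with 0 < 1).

0111

A breadth-first search from A reaches an accepting state first via the path A → C → F → D → B on input 0111.
No string of length < 4 is accepted (BFS exhausts all shorter strings without reaching an accepting state), and 0111 is the lexicographically least accepting string of length 4.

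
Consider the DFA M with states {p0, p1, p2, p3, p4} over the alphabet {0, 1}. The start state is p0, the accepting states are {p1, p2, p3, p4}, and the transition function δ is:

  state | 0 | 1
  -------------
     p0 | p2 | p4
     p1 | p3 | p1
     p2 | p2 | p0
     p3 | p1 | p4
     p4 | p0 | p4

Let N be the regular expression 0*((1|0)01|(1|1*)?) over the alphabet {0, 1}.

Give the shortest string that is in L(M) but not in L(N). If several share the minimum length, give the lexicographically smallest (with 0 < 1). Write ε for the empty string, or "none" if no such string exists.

010

The string 010 is accepted by M but not by N.
No shorter string lies in the difference, and 010 is the lexicographically first length-3 string in L(M) \ L(N).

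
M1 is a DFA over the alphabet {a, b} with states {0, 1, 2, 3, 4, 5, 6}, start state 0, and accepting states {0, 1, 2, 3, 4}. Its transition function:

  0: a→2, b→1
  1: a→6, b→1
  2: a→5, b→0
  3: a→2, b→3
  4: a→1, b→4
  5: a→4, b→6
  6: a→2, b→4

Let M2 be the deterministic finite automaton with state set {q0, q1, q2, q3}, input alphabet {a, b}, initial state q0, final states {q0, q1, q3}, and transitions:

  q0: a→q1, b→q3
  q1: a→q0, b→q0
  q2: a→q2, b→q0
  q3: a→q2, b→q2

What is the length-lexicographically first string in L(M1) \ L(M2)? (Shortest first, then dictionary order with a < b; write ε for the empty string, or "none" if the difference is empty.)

bb

The string bb is accepted by M1 but not by M2.
No shorter string lies in the difference, and bb is the lexicographically first length-2 string in L(M1) \ L(M2).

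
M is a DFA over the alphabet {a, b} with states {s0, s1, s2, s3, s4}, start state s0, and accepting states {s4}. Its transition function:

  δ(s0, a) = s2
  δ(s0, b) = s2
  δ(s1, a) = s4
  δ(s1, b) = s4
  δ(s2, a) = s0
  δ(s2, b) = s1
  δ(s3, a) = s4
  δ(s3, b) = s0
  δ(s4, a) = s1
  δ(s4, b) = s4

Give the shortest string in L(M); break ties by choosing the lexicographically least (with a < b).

aba

A breadth-first search from s0 reaches an accepting state first via the path s0 → s2 → s1 → s4 on input aba.
No string of length < 3 is accepted (BFS exhausts all shorter strings without reaching an accepting state), and aba is the lexicographically least accepting string of length 3.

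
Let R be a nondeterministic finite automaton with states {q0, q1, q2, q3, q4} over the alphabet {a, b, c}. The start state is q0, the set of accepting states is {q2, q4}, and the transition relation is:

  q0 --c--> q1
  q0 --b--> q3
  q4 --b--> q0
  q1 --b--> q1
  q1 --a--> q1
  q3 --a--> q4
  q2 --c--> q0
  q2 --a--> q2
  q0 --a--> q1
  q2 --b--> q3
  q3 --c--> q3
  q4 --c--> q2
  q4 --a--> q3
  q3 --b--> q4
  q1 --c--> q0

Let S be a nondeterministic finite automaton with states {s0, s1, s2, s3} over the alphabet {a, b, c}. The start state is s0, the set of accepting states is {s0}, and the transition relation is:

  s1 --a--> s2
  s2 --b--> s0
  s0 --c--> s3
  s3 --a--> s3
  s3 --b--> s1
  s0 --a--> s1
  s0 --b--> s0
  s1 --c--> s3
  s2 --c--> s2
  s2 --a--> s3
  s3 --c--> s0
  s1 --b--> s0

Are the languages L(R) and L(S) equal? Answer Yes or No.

No

The string ba is accepted by R but rejected by S.
So L(R) ≠ L(S).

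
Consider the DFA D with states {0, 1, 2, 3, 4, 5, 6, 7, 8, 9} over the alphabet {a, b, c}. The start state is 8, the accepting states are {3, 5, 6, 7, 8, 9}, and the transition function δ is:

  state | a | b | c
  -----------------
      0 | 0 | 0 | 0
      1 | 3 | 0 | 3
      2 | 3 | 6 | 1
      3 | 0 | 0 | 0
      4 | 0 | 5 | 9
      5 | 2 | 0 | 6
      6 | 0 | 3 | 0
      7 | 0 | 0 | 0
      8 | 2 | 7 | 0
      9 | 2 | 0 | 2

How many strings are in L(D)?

The useful subgraph on states {1, 2, 3, 6, 7, 8} is acyclic, so L(D) is finite; the longest accepting path visits 4 useful states, giving maximum string length 3.
Counting accepting paths from 8 by length: 1 of length 0, 1 of length 1, 2 of length 2, 3 of length 3. Total 7.

7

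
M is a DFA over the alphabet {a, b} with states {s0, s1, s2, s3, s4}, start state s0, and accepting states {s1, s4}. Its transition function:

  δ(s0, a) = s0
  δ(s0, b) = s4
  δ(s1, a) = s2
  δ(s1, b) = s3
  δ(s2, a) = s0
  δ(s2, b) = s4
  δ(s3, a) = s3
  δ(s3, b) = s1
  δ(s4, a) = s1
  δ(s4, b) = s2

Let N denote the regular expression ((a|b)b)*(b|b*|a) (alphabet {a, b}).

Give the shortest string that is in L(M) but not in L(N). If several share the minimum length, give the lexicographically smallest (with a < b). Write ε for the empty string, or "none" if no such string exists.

ba

The string ba is accepted by M but not by N.
No shorter string lies in the difference, and ba is the lexicographically first length-2 string in L(M) \ L(N).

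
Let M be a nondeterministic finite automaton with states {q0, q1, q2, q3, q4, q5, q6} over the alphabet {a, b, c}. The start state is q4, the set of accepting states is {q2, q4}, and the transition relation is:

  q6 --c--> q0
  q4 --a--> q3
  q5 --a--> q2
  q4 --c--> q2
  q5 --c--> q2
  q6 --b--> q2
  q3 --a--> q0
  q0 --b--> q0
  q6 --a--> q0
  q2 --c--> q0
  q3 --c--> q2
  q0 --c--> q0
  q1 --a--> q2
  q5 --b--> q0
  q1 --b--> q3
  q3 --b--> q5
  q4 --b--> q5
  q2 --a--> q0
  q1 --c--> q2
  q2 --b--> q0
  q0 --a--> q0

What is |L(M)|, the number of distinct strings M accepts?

The useful subgraph on states {q2, q3, q4, q5} is acyclic, so L(M) is finite; the longest accepting path visits 4 useful states, giving maximum string length 3.
Counting accepting paths from q4 by length: 1 of length 0, 1 of length 1, 3 of length 2, 2 of length 3. Total 7.

7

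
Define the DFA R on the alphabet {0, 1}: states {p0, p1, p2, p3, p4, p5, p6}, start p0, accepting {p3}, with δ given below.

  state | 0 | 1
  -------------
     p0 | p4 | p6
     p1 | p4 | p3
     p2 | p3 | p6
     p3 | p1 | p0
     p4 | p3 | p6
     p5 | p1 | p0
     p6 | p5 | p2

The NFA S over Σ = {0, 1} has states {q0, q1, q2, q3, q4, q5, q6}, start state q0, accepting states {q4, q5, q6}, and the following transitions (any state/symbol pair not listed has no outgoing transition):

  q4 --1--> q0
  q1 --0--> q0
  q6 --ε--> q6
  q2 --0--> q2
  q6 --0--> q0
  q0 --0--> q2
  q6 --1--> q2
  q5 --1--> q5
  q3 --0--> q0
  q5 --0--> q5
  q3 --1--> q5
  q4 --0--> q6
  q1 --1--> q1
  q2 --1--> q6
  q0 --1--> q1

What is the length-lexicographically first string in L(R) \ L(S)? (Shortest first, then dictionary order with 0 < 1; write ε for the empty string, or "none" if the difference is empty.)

00

The string 00 is accepted by R but not by S.
No shorter string lies in the difference, and 00 is the lexicographically first length-2 string in L(R) \ L(S).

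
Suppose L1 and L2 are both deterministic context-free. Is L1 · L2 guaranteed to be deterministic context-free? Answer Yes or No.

No

Take L₁ = {ε, c} (finite, hence regular and DCFL) and L₂ = {c aⁿbⁿ : n≥0} ∪ {cc aⁿb²ⁿ : n≥0} (a DCFL: the number of leading c's tells the DPDA whether to pop one stack symbol per b or per two b's). Then L₁L₂ ∩ cca⁺b* = {cc aⁿbⁿ : n≥1} ∪ {cc aⁿb²ⁿ : n≥1}. If L₁L₂ were a DCFL, so would be this intersection with a regular set, and a DPDA for it started from its configuration after reading cc would accept {aⁿbⁿ : n≥1} ∪ {aⁿb²ⁿ : n≥1}, which no deterministic PDA accepts (a DPDA for it would have a single run on aⁿb²ⁿ, accepting after the prefix aⁿbⁿ and accepting again after n more b's; an ordinary PDA that simulates it on a's and b's and, at any moment when it is accepting, may switch to reading only a fresh letter d while feeding each d to the simulation as a b, would accept aⁱbʲdᵏ (k≥1) exactly when both aⁱbʲ and aⁱbʲ⁺ᵏ are in the language, i.e. its language intersected with the regular set a*b*d⁺ would be exactly {aⁿbⁿdⁿ : n≥1} — impossible, since context-free languages are closed under intersection with regular sets and {aⁿbⁿdⁿ} is not context-free). Hence L₁L₂ is not a DCFL.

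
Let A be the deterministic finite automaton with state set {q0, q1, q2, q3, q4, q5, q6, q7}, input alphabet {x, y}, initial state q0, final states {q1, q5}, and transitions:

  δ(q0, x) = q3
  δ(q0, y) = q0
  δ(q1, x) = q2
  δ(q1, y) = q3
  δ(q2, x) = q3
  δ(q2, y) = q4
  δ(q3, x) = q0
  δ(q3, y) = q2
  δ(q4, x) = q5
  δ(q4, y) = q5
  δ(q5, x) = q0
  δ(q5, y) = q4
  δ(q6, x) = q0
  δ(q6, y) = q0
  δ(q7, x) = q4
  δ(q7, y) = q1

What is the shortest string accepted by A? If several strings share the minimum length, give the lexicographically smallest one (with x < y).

xyyx

A breadth-first search from q0 reaches an accepting state first via the path q0 → q3 → q2 → q4 → q5 on input xyyx.
No string of length < 4 is accepted (BFS exhausts all shorter strings without reaching an accepting state), and xyyx is the lexicographically least accepting string of length 4.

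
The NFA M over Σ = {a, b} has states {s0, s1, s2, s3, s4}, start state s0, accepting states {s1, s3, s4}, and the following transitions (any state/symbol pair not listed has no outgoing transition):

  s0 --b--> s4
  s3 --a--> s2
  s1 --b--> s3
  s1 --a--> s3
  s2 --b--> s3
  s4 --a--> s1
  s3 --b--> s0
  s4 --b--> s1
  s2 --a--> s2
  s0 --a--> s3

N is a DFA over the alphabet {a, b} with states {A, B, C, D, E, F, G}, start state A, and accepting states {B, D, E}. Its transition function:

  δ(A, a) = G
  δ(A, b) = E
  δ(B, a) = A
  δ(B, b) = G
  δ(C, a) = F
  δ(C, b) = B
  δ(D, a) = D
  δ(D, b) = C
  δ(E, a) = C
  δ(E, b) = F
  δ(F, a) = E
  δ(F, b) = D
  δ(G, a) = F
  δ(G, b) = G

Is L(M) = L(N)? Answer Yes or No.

The string a is accepted by M but rejected by N.
So L(M) ≠ L(N).

No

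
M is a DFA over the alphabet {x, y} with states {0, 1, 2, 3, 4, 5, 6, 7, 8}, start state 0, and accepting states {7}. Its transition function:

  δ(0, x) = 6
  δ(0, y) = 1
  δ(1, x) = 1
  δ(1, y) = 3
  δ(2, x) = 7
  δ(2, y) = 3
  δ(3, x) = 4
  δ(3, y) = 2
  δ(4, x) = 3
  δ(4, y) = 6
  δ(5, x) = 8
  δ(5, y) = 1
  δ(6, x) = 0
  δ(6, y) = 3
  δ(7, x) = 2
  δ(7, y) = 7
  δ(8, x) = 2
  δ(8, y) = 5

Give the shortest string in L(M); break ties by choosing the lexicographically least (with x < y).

xyyx

A breadth-first search from 0 reaches an accepting state first via the path 0 → 6 → 3 → 2 → 7 on input xyyx.
No string of length < 4 is accepted (BFS exhausts all shorter strings without reaching an accepting state), and xyyx is the lexicographically least accepting string of length 4.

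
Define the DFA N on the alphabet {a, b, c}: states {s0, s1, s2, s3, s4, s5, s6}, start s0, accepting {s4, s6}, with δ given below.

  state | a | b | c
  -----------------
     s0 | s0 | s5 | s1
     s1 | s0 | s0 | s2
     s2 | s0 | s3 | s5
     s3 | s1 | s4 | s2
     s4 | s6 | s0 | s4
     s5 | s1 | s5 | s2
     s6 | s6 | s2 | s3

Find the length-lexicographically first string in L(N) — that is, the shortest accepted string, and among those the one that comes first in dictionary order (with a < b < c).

A breadth-first search from s0 reaches an accepting state first via the path s0 → s5 → s2 → s3 → s4 on input bcbb.
No string of length < 4 is accepted (BFS exhausts all shorter strings without reaching an accepting state), and bcbb is the lexicographically least accepting string of length 4.

bcbb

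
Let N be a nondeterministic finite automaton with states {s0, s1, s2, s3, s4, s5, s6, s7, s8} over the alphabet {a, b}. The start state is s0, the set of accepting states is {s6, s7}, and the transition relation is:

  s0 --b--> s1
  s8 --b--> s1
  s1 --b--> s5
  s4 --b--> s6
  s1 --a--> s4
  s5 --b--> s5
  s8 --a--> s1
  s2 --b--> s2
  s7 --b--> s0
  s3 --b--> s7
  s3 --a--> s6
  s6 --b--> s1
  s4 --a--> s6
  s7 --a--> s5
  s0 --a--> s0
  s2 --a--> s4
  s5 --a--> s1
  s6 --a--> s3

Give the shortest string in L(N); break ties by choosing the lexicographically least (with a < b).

A breadth-first search from s0 reaches an accepting state first via the path s0 → s1 → s4 → s6 on input baa.
No string of length < 3 is accepted (BFS exhausts all shorter strings without reaching an accepting state), and baa is the lexicographically least accepting string of length 3.

baa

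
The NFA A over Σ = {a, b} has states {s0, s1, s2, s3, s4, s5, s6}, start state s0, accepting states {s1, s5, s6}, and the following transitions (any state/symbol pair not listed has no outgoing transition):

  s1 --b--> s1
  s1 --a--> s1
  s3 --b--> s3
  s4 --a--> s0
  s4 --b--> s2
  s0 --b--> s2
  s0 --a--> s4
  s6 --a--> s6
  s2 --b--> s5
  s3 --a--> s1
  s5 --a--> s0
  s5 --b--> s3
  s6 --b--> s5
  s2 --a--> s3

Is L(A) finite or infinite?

State s1 is reachable from the start and can reach an accepting state, and it lies on the cycle s1 → s1.
Traversing that cycle any number of times yields accepted strings of unbounded length, so the language is infinite.

infinite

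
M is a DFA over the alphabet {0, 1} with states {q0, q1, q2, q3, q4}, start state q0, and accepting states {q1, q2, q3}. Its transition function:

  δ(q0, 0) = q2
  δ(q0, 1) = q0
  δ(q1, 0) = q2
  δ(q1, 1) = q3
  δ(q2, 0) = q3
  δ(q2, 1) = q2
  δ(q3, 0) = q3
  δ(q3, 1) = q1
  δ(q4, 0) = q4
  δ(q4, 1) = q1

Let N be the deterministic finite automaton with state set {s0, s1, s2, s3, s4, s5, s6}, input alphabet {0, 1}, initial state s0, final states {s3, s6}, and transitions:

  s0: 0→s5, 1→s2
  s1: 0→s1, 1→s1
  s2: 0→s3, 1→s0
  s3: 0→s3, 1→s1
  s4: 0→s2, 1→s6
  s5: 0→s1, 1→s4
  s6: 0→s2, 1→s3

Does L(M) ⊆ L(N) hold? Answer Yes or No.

No

The string 0 is in L(M) but not in L(N).
So L(M) ⊄ L(N).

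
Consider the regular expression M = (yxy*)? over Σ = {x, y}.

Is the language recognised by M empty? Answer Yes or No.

The empty string ε matches the expression, so it belongs to L(M).
Since L(M) contains at least one string, it is not empty.

No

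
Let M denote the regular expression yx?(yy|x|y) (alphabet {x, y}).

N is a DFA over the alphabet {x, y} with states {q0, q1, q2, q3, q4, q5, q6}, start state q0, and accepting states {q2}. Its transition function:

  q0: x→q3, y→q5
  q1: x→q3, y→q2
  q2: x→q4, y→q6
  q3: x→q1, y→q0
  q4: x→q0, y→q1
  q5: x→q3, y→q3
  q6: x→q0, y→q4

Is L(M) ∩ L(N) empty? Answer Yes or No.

Yes

Converting the expression M to a DFA (subset construction, then merging equivalent states) gives the minimal DFA with states {m0, m1, m2, m3, m4, m5}, start state m0, accepting states {m3, m4, m5} and transitions m0: x→m1, y→m2; m1: x→m1, y→m1; m2: x→m3, y→m4; m3: x→m5, y→m4; m4: x→m1, y→m5; m5: x→m1, y→m1.
Exploring the product automaton M × N from the start pair (m0, q0), following both machines on each input symbol, reaches 15 state pairs: (m0, q0), (m1, q3), (m2, q5), (m1, q1), (m1, q0), (m3, q3), (m4, q3), (m1, q2), (m1, q5), (m5, q1), (m4, q0), (m5, q0), (m1, q4), (m1, q6), (m5, q5).
M accepts in {m3, m4, m5} and N accepts in {q2}; no reachable pair has both components accepting, so no string drives both machines to acceptance simultaneously and L(M) ∩ L(N) = ∅.
So no string is accepted by both, and the intersection is empty.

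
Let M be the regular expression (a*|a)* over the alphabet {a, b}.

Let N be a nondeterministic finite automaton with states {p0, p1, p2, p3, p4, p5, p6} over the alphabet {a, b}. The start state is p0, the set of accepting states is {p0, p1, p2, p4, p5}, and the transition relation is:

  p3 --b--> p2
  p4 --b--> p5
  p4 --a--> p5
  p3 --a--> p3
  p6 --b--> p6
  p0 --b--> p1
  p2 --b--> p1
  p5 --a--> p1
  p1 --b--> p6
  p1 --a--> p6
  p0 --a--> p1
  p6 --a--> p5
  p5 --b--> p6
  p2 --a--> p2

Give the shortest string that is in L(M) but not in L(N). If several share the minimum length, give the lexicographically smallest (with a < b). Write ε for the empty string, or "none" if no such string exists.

aa

The string aa is accepted by M but not by N.
No shorter string lies in the difference, and aa is the lexicographically first length-2 string in L(M) \ L(N).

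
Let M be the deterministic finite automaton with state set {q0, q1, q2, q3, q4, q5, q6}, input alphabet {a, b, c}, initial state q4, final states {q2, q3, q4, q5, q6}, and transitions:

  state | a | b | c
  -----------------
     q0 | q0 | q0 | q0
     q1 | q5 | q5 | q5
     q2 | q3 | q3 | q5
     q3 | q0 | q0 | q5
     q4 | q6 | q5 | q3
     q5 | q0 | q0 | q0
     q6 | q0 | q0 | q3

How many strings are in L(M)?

7

The useful subgraph on states {q3, q4, q5, q6} is acyclic, so L(M) is finite; the longest accepting path visits 4 useful states, giving maximum string length 3.
Counting accepting paths from q4 by length: 1 of length 0, 3 of length 1, 2 of length 2, 1 of length 3. Total 7.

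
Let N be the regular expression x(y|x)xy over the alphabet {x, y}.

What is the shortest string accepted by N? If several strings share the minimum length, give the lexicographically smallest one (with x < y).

xxxy

By inspection of the expression, no string of length less than 4 matches, and xxxy is the lexicographically first match of length 4.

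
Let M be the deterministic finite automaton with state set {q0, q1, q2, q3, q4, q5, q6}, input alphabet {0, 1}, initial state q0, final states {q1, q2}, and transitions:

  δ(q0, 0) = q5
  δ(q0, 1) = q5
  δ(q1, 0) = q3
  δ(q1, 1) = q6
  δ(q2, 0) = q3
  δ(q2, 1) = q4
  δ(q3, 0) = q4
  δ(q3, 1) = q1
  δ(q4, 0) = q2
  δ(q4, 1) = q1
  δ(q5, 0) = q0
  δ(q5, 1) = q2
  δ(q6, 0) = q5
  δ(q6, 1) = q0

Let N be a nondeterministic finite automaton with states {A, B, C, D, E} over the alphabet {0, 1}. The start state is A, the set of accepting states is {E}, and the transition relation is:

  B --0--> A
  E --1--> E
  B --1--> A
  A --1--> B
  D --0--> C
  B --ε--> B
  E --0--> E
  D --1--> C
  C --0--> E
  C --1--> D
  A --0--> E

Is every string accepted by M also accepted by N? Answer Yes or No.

No

The string 11 is in L(M) but not in L(N).
So L(M) ⊄ L(N).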